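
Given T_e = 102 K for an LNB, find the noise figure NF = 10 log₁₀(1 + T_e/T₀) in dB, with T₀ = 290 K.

F = 1 + T_e/T₀ = 1 + 102/290 = 1.35172
NF = 10 log₁₀(1.35172) = 1.31 dB

1.31 dB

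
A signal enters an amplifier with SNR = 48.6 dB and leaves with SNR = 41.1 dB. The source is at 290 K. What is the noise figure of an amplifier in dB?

7.5 dB

NF (dB) = SNR_in(dB) − SNR_out(dB) when the source is at T₀
NF = 48.6 − 41.1 = 7.5 dB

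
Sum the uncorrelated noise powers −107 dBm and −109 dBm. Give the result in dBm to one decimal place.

Convert to linear, add, convert back:
P₁ = 2.00×10⁻¹⁴ W, P₂ = 1.26×10⁻¹⁴ W
P_tot = 3.25×10⁻¹⁴ W → 10 log₁₀(P_tot / 10⁻³) = −104.9 dBm

−104.9 dBm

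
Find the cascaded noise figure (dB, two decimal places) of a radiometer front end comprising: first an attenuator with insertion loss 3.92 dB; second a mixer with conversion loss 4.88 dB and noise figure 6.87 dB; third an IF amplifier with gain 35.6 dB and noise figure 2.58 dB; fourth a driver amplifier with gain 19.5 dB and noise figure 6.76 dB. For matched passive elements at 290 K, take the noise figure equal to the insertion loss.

12.59 dB

Convert to linear (a loss of L dB is a gain of −L dB): F_i = 10^(NF_i/10), G_i = 10^(G_i,dB/10)
  Stage 1: F_1 = 10^(3.92/10) = 2.466, G_1 = 10^(−3.92/10) = 0.4055
  Stage 2: F_2 = 10^(6.87/10) = 4.864, G_2 = 10^(−4.88/10) = 0.3251
  Stage 3: F_3 = 10^(2.58/10) = 1.811, G_3 = 10^(35.6/10) = 3631
  Stage 4: F_4 = 10^(6.76/10) = 4.742, G_4 = 10^(19.5/10) = 89.13
Friis cascade:
  F = 2.466 + (4.864 − 1)/0.4055 + (1.811 − 1)/0.1318 + (4.742 − 1)/478.6 = 18.16
NF = 10 log₁₀(18.16) = 12.59 dB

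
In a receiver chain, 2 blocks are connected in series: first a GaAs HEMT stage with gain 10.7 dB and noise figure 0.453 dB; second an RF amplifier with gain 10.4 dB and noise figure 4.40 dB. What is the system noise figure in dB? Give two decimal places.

1.00 dB

Convert to linear (a loss of L dB is a gain of −L dB): F_i = 10^(NF_i/10), G_i = 10^(G_i,dB/10)
  Stage 1: F_1 = 10^(0.453/10) = 1.110, G_1 = 10^(10.7/10) = 11.75
  Stage 2: F_2 = 10^(4.40/10) = 2.754, G_2 = 10^(10.4/10) = 10.96
Friis cascade:
  F = 1.110 + (2.754 − 1)/11.75 = 1.259
NF = 10 log₁₀(1.259) = 1.00 dB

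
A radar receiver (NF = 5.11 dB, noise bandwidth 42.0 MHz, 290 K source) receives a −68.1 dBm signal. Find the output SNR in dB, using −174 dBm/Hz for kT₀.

24.6 dB

Noise floor: N = −174 + 10 log₁₀(B) + NF
10 log₁₀(4.20×10⁷) = 76.23 dB
N = −174 + 76.23 + 5.11 = −92.66 dBm
SNR = P_sig − N = −68.1 − (−92.66) = 24.56 dB → 24.6 dB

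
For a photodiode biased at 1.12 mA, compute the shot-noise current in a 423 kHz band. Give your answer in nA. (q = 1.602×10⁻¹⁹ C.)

I_n = √(2qI·B)
2qI·B = 2 × 1.602×10⁻¹⁹ × 1.12×10⁻³ × 4.23×10⁵ = 1.52×10⁻¹⁶ A²
I_n = √(1.52×10⁻¹⁶) = 1.23×10⁻⁸ A = 12.3 nA

12.3 nA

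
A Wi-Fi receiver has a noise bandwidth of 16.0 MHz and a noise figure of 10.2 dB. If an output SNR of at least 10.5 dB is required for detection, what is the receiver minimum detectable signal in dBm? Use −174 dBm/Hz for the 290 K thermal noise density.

Sensitivity = −174 + 10 log₁₀(B) + NF + SNR_min
= −174 + 72.04 + 10.2 + 10.5
= −81.26 dBm → −81.3 dBm

−81.3 dBm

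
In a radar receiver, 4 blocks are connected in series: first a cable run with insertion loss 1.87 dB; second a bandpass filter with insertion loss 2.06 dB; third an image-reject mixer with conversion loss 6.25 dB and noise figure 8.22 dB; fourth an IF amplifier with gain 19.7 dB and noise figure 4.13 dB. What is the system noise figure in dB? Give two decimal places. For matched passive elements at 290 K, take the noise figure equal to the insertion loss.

15.18 dB

Convert to linear (a loss of L dB is a gain of −L dB): F_i = 10^(NF_i/10), G_i = 10^(G_i,dB/10)
  Stage 1: F_1 = 10^(1.87/10) = 1.538, G_1 = 10^(−1.87/10) = 0.6501
  Stage 2: F_2 = 10^(2.06/10) = 1.607, G_2 = 10^(−2.06/10) = 0.6223
  Stage 3: F_3 = 10^(8.22/10) = 6.637, G_3 = 10^(−6.25/10) = 0.2371
  Stage 4: F_4 = 10^(4.13/10) = 2.588, G_4 = 10^(19.7/10) = 93.33
Friis cascade:
  F = 1.538 + (1.607 − 1)/0.6501 + (6.637 − 1)/0.4046 + (2.588 − 1)/0.09594 = 32.96
NF = 10 log₁₀(32.96) = 15.18 dB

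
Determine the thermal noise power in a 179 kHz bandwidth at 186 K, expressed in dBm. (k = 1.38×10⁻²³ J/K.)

P_n = kTB = 1.38×10⁻²³ × 186 × 1.79×10⁵ = 4.59×10⁻¹⁶ W
In dBm: 10 log₁₀(4.59×10⁻¹⁶ / 10⁻³) = −123.4 dBm

−123.4 dBm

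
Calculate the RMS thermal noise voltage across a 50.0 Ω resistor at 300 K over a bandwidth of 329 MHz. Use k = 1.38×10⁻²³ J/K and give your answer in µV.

V_n = √(4kTRB)
4kTRB = 4 × 1.38×10⁻²³ × 300 × 5.00×10¹ × 3.29×10⁸ = 2.72×10⁻¹⁰ V²
V_n = √(2.72×10⁻¹⁰) = 1.65×10⁻⁵ V = 16.5 µV

16.5 µV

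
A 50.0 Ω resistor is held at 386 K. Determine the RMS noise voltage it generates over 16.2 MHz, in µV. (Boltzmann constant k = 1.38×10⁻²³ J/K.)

4.15 µV

V_n = √(4kTRB)
4kTRB = 4 × 1.38×10⁻²³ × 386 × 5.00×10¹ × 1.62×10⁷ = 1.73×10⁻¹¹ V²
V_n = √(1.73×10⁻¹¹) = 4.15×10⁻⁶ V = 4.15 µV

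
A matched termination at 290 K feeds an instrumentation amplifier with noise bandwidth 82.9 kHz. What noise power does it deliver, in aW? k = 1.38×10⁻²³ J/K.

P_n = kTB = 1.38×10⁻²³ × 290 × 8.29×10⁴ = 3.32×10⁻¹⁶ W = 332 aW

332 aW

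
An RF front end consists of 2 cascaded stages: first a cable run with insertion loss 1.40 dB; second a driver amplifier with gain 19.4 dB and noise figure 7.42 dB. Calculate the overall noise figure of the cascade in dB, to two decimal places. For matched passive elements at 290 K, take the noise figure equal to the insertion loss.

8.82 dB

Convert to linear (a loss of L dB is a gain of −L dB): F_i = 10^(NF_i/10), G_i = 10^(G_i,dB/10)
  Stage 1: F_1 = 10^(1.40/10) = 1.380, G_1 = 10^(−1.40/10) = 0.7244
  Stage 2: F_2 = 10^(7.42/10) = 5.521, G_2 = 10^(19.4/10) = 87.10
Friis cascade:
  F = 1.380 + (5.521 − 1)/0.7244 = 7.621
NF = 10 log₁₀(7.621) = 8.82 dB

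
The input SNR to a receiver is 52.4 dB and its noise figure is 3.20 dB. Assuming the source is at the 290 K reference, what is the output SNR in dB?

49.20 dB

By definition F = SNR_in/SNR_out, so in dB: SNR_out = SNR_in − NF
SNR_out = 52.4 − 3.20 = 49.20 dB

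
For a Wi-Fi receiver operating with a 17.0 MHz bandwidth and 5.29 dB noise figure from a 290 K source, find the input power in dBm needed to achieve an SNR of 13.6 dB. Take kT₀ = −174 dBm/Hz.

Sensitivity = −174 + 10 log₁₀(B) + NF + SNR_min
= −174 + 72.3 + 5.29 + 13.6
= −82.81 dBm → −82.8 dBm

−82.8 dBm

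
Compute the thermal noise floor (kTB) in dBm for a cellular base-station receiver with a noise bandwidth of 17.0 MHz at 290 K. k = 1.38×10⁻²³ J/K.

P_n = kTB = 1.38×10⁻²³ × 290 × 1.70×10⁷ = 6.80×10⁻¹⁴ W
In dBm: 10 log₁₀(6.80×10⁻¹⁴ / 10⁻³) = −101.7 dBm

−101.7 dBm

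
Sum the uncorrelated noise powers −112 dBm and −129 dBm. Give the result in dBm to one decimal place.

Convert to linear, add, convert back:
P₁ = 6.31×10⁻¹⁵ W, P₂ = 1.26×10⁻¹⁶ W
P_tot = 6.44×10⁻¹⁵ W → 10 log₁₀(P_tot / 10⁻³) = −111.9 dBm

−111.9 dBm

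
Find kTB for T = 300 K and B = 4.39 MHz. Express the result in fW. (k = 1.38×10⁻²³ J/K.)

18.2 fW

P_n = kTB = 1.38×10⁻²³ × 300 × 4.39×10⁶ = 1.82×10⁻¹⁴ W = 18.2 fW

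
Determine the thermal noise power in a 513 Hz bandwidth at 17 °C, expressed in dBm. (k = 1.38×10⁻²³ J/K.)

T = 17 °C + 273.15 = 290.15 K
P_n = kTB = 1.38×10⁻²³ × 290.15 × 5.13×10² = 2.05×10⁻¹⁸ W
In dBm: 10 log₁₀(2.05×10⁻¹⁸ / 10⁻³) = −146.9 dBm

−146.9 dBm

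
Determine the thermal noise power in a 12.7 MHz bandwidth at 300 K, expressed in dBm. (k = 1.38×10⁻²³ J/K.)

P_n = kTB = 1.38×10⁻²³ × 300 × 1.27×10⁷ = 5.26×10⁻¹⁴ W
In dBm: 10 log₁₀(5.26×10⁻¹⁴ / 10⁻³) = −102.8 dBm

−102.8 dBm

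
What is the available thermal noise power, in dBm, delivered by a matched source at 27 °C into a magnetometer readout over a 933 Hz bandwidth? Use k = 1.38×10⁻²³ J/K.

T = 27 °C + 273.15 = 300.15 K
P_n = kTB = 1.38×10⁻²³ × 300.15 × 9.33×10² = 3.86×10⁻¹⁸ W
In dBm: 10 log₁₀(3.86×10⁻¹⁸ / 10⁻³) = −144.1 dBm

−144.1 dBm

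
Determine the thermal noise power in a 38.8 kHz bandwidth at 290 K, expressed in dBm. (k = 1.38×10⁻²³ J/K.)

−128.1 dBm

P_n = kTB = 1.38×10⁻²³ × 290 × 3.88×10⁴ = 1.55×10⁻¹⁶ W
In dBm: 10 log₁₀(1.55×10⁻¹⁶ / 10⁻³) = −128.1 dBm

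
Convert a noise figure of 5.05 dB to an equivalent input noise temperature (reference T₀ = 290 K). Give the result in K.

638 K

F = 10^(5.05/10) = 3.1989
T_e = (F − 1)·T₀ = (3.1989 − 1) × 290 = 638 K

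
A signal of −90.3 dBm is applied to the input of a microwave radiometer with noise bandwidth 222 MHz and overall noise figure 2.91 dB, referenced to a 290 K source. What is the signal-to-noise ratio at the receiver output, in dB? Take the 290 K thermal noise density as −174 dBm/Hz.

Noise floor: N = −174 + 10 log₁₀(B) + NF
10 log₁₀(2.22×10⁸) = 83.46 dB
N = −174 + 83.46 + 2.91 = −87.63 dBm
SNR = P_sig − N = −90.3 − (−87.63) = −2.67 dB → −2.7 dB

−2.7 dB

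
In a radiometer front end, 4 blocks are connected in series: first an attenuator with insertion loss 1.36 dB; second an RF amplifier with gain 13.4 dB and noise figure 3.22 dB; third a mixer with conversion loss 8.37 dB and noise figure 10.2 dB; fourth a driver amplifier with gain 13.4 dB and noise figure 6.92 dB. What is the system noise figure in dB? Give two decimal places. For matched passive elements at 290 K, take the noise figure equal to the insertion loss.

7.12 dB

Convert to linear (a loss of L dB is a gain of −L dB): F_i = 10^(NF_i/10), G_i = 10^(G_i,dB/10)
  Stage 1: F_1 = 10^(1.36/10) = 1.368, G_1 = 10^(−1.36/10) = 0.7311
  Stage 2: F_2 = 10^(3.22/10) = 2.099, G_2 = 10^(13.4/10) = 21.88
  Stage 3: F_3 = 10^(10.2/10) = 10.47, G_3 = 10^(−8.37/10) = 0.1455
  Stage 4: F_4 = 10^(6.92/10) = 4.920, G_4 = 10^(13.4/10) = 21.88
Friis cascade:
  F = 1.368 + (2.099 − 1)/0.7311 + (10.47 − 1)/16.00 + (4.920 − 1)/2.328 = 5.147
NF = 10 log₁₀(5.147) = 7.12 dB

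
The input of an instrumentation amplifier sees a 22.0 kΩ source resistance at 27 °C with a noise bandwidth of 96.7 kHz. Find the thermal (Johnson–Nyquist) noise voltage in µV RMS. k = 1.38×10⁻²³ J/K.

5.94 µV

T = 27 °C + 273.15 = 300.15 K
V_n = √(4kTRB)
4kTRB = 4 × 1.38×10⁻²³ × 300.15 × 2.20×10⁴ × 9.67×10⁴ = 3.52×10⁻¹¹ V²
V_n = √(3.52×10⁻¹¹) = 5.94×10⁻⁶ V = 5.94 µV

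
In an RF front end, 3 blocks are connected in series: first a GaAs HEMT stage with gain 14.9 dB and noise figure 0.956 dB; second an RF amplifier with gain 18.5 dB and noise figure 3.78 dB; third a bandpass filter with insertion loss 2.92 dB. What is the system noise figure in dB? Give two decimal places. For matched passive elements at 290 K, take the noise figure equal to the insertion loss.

Convert to linear (a loss of L dB is a gain of −L dB): F_i = 10^(NF_i/10), G_i = 10^(G_i,dB/10)
  Stage 1: F_1 = 10^(0.956/10) = 1.246, G_1 = 10^(14.9/10) = 30.90
  Stage 2: F_2 = 10^(3.78/10) = 2.388, G_2 = 10^(18.5/10) = 70.79
  Stage 3: F_3 = 10^(2.92/10) = 1.959, G_3 = 10^(−2.92/10) = 0.5105
Friis cascade:
  F = 1.246 + (2.388 − 1)/30.90 + (1.959 − 1)/2188 = 1.292
NF = 10 log₁₀(1.292) = 1.11 dB

1.11 dB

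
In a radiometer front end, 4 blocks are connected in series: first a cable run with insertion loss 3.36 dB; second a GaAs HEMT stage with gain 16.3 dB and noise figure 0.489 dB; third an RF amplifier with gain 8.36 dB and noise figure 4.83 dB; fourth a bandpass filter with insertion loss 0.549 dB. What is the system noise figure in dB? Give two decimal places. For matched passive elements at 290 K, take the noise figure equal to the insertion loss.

4.03 dB

Convert to linear (a loss of L dB is a gain of −L dB): F_i = 10^(NF_i/10), G_i = 10^(G_i,dB/10)
  Stage 1: F_1 = 10^(3.36/10) = 2.168, G_1 = 10^(−3.36/10) = 0.4613
  Stage 2: F_2 = 10^(0.489/10) = 1.119, G_2 = 10^(16.3/10) = 42.66
  Stage 3: F_3 = 10^(4.83/10) = 3.041, G_3 = 10^(8.36/10) = 6.855
  Stage 4: F_4 = 10^(0.549/10) = 1.135, G_4 = 10^(−0.549/10) = 0.8813
Friis cascade:
  F = 2.168 + (1.119 − 1)/0.4613 + (3.041 − 1)/19.68 + (1.135 − 1)/134.9 = 2.531
NF = 10 log₁₀(2.531) = 4.03 dB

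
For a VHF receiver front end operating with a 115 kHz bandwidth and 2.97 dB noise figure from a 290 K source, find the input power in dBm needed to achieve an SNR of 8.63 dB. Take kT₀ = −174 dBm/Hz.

−111.8 dBm

Sensitivity = −174 + 10 log₁₀(B) + NF + SNR_min
= −174 + 50.61 + 2.97 + 8.63
= −111.79 dBm → −111.8 dBm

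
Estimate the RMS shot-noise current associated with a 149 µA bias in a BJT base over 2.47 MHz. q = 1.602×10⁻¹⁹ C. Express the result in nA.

I_n = √(2qI·B)
2qI·B = 2 × 1.602×10⁻¹⁹ × 1.49×10⁻⁴ × 2.47×10⁶ = 1.18×10⁻¹⁶ A²
I_n = √(1.18×10⁻¹⁶) = 1.09×10⁻⁸ A = 10.9 nA

10.9 nA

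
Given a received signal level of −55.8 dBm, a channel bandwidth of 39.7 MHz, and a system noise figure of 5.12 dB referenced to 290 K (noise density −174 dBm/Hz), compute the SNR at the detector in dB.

Noise floor: N = −174 + 10 log₁₀(B) + NF
10 log₁₀(3.97×10⁷) = 75.99 dB
N = −174 + 75.99 + 5.12 = −92.89 dBm
SNR = P_sig − N = −55.8 − (−92.89) = 37.09 dB → 37.1 dB

37.1 dB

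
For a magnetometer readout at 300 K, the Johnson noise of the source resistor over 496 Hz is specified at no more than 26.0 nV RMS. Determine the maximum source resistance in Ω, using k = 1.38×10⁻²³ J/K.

Johnson–Nyquist: V_n = √(4kTRB) ⇒ R = V_n² / (4kTB)
4kTB = 4 × 1.38×10⁻²³ × 300 × 4.96×10² = 8.21×10⁻¹⁸
R = (2.60×10⁻⁸)² / 8.21×10⁻¹⁸ = 8.23×10¹ Ω = 82.3 Ω

82.3 Ω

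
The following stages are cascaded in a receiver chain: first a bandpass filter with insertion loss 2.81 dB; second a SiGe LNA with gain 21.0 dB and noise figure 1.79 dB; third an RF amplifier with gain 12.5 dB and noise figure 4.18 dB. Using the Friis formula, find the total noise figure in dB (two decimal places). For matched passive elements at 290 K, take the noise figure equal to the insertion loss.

4.64 dB

Convert to linear (a loss of L dB is a gain of −L dB): F_i = 10^(NF_i/10), G_i = 10^(G_i,dB/10)
  Stage 1: F_1 = 10^(2.81/10) = 1.910, G_1 = 10^(−2.81/10) = 0.5236
  Stage 2: F_2 = 10^(1.79/10) = 1.510, G_2 = 10^(21.0/10) = 125.9
  Stage 3: F_3 = 10^(4.18/10) = 2.618, G_3 = 10^(12.5/10) = 17.78
Friis cascade:
  F = 1.910 + (1.510 − 1)/0.5236 + (2.618 − 1)/65.92 = 2.909
NF = 10 log₁₀(2.909) = 4.64 dB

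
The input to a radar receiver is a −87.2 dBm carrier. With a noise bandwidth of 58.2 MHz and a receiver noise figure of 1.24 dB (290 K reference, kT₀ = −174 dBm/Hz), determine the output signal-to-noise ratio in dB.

7.9 dB

Noise floor: N = −174 + 10 log₁₀(B) + NF
10 log₁₀(5.82×10⁷) = 77.65 dB
N = −174 + 77.65 + 1.24 = −95.11 dBm
SNR = P_sig − N = −87.2 − (−95.11) = 7.91 dB → 7.9 dB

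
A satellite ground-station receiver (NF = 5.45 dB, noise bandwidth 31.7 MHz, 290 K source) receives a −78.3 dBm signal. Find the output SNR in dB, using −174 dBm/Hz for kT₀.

Noise floor: N = −174 + 10 log₁₀(B) + NF
10 log₁₀(3.17×10⁷) = 75.01 dB
N = −174 + 75.01 + 5.45 = −93.54 dBm
SNR = P_sig − N = −78.3 − (−93.54) = 15.24 dB → 15.2 dB

15.2 dB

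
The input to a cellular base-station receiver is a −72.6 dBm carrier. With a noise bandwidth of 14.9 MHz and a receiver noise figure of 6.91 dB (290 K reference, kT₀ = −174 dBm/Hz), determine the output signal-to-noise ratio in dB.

Noise floor: N = −174 + 10 log₁₀(B) + NF
10 log₁₀(1.49×10⁷) = 71.73 dB
N = −174 + 71.73 + 6.91 = −95.36 dBm
SNR = P_sig − N = −72.6 − (−95.36) = 22.76 dB → 22.8 dB

22.8 dB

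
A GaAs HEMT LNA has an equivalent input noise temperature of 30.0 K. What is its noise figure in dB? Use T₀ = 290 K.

0.428 dB

F = 1 + T_e/T₀ = 1 + 30.0/290 = 1.10345
NF = 10 log₁₀(1.10345) = 0.428 dB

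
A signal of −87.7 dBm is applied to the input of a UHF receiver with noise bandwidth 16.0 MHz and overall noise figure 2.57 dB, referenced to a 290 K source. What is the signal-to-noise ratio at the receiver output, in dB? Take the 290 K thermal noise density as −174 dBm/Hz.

11.7 dB

Noise floor: N = −174 + 10 log₁₀(B) + NF
10 log₁₀(1.60×10⁷) = 72.04 dB
N = −174 + 72.04 + 2.57 = −99.39 dBm
SNR = P_sig − N = −87.7 − (−99.39) = 11.69 dB → 11.7 dB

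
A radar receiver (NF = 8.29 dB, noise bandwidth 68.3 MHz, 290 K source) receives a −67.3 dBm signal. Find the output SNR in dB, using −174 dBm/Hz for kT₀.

Noise floor: N = −174 + 10 log₁₀(B) + NF
10 log₁₀(6.83×10⁷) = 78.34 dB
N = −174 + 78.34 + 8.29 = −87.37 dBm
SNR = P_sig − N = −67.3 − (−87.37) = 20.07 dB → 20.1 dB

20.1 dB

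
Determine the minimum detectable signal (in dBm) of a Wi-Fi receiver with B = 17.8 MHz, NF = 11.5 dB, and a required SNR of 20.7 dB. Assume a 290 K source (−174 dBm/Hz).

Sensitivity = −174 + 10 log₁₀(B) + NF + SNR_min
= −174 + 72.5 + 11.5 + 20.7
= −69.3 dBm → −69.3 dBm

−69.3 dBm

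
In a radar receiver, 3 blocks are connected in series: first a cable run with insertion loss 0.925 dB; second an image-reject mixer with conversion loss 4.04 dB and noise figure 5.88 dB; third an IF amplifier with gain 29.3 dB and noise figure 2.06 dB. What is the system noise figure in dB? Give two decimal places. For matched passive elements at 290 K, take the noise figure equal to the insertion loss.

Convert to linear (a loss of L dB is a gain of −L dB): F_i = 10^(NF_i/10), G_i = 10^(G_i,dB/10)
  Stage 1: F_1 = 10^(0.925/10) = 1.237, G_1 = 10^(−0.925/10) = 0.8082
  Stage 2: F_2 = 10^(5.88/10) = 3.873, G_2 = 10^(−4.04/10) = 0.3945
  Stage 3: F_3 = 10^(2.06/10) = 1.607, G_3 = 10^(29.3/10) = 851.1
Friis cascade:
  F = 1.237 + (3.873 − 1)/0.8082 + (1.607 − 1)/0.3188 = 6.696
NF = 10 log₁₀(6.696) = 8.26 dB

8.26 dB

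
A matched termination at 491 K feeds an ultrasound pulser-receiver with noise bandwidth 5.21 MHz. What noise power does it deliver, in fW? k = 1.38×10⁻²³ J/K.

P_n = kTB = 1.38×10⁻²³ × 491 × 5.21×10⁶ = 3.53×10⁻¹⁴ W = 35.3 fW

35.3 fW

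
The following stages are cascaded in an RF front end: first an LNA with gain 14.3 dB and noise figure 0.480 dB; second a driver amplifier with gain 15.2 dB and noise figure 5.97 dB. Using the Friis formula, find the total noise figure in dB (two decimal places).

0.89 dB

Convert to linear (a loss of L dB is a gain of −L dB): F_i = 10^(NF_i/10), G_i = 10^(G_i,dB/10)
  Stage 1: F_1 = 10^(0.480/10) = 1.117, G_1 = 10^(14.3/10) = 26.92
  Stage 2: F_2 = 10^(5.97/10) = 3.954, G_2 = 10^(15.2/10) = 33.11
Friis cascade:
  F = 1.117 + (3.954 − 1)/26.92 = 1.227
NF = 10 log₁₀(1.227) = 0.89 dB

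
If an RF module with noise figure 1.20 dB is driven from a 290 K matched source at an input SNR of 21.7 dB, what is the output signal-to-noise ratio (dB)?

20.50 dB

By definition F = SNR_in/SNR_out, so in dB: SNR_out = SNR_in − NF
SNR_out = 21.7 − 1.20 = 20.50 dB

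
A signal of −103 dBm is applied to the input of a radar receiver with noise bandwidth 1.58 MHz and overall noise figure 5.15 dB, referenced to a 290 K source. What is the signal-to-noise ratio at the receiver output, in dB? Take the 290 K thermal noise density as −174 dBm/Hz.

3.9 dB

Noise floor: N = −174 + 10 log₁₀(B) + NF
10 log₁₀(1.58×10⁶) = 61.99 dB
N = −174 + 61.99 + 5.15 = −106.86 dBm
SNR = P_sig − N = −103 − (−106.86) = 3.86 dB → 3.9 dB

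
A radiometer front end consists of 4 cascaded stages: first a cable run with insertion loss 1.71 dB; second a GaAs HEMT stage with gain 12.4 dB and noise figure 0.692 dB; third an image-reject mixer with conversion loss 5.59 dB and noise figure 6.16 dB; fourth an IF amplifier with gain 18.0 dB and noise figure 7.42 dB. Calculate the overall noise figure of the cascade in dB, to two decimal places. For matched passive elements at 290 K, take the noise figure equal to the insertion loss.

Convert to linear (a loss of L dB is a gain of −L dB): F_i = 10^(NF_i/10), G_i = 10^(G_i,dB/10)
  Stage 1: F_1 = 10^(1.71/10) = 1.483, G_1 = 10^(−1.71/10) = 0.6745
  Stage 2: F_2 = 10^(0.692/10) = 1.173, G_2 = 10^(12.4/10) = 17.38
  Stage 3: F_3 = 10^(6.16/10) = 4.130, G_3 = 10^(−5.59/10) = 0.2761
  Stage 4: F_4 = 10^(7.42/10) = 5.521, G_4 = 10^(18.0/10) = 63.10
Friis cascade:
  F = 1.483 + (1.173 − 1)/0.6745 + (4.130 − 1)/11.72 + (5.521 − 1)/3.236 = 3.403
NF = 10 log₁₀(3.403) = 5.32 dB

5.32 dB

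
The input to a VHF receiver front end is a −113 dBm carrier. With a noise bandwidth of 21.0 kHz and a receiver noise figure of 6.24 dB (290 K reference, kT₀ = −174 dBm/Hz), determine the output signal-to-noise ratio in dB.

11.5 dB

Noise floor: N = −174 + 10 log₁₀(B) + NF
10 log₁₀(2.10×10⁴) = 43.22 dB
N = −174 + 43.22 + 6.24 = −124.54 dBm
SNR = P_sig − N = −113 − (−124.54) = 11.54 dB → 11.5 dB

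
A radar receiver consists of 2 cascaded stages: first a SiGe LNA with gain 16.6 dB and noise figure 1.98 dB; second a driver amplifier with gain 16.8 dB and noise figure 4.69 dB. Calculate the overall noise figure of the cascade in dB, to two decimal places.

2.10 dB

Convert to linear (a loss of L dB is a gain of −L dB): F_i = 10^(NF_i/10), G_i = 10^(G_i,dB/10)
  Stage 1: F_1 = 10^(1.98/10) = 1.578, G_1 = 10^(16.6/10) = 45.71
  Stage 2: F_2 = 10^(4.69/10) = 2.944, G_2 = 10^(16.8/10) = 47.86
Friis cascade:
  F = 1.578 + (2.944 − 1)/45.71 = 1.620
NF = 10 log₁₀(1.620) = 2.10 dB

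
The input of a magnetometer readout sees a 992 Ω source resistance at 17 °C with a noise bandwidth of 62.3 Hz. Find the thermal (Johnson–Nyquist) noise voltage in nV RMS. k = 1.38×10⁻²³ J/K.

31.5 nV

T = 17 °C + 273.15 = 290.15 K
V_n = √(4kTRB)
4kTRB = 4 × 1.38×10⁻²³ × 290.15 × 9.92×10² × 6.23×10¹ = 9.90×10⁻¹⁶ V²
V_n = √(9.90×10⁻¹⁶) = 3.15×10⁻⁸ V = 31.5 nV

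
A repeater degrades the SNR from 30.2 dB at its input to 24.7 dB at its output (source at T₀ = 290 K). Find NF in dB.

NF (dB) = SNR_in(dB) − SNR_out(dB) when the source is at T₀
NF = 30.2 − 24.7 = 5.5 dB

5.5 dB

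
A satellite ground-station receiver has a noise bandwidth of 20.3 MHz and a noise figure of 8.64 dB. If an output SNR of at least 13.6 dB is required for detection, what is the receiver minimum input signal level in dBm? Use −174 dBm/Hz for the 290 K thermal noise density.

Sensitivity = −174 + 10 log₁₀(B) + NF + SNR_min
= −174 + 73.07 + 8.64 + 13.6
= −78.69 dBm → −78.7 dBm

−78.7 dBm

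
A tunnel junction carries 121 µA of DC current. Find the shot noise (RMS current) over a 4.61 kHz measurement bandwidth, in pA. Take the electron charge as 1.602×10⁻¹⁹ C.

I_n = √(2qI·B)
2qI·B = 2 × 1.602×10⁻¹⁹ × 1.21×10⁻⁴ × 4.61×10³ = 1.79×10⁻¹⁹ A²
I_n = √(1.79×10⁻¹⁹) = 4.23×10⁻¹⁰ A = 423 pA

423 pA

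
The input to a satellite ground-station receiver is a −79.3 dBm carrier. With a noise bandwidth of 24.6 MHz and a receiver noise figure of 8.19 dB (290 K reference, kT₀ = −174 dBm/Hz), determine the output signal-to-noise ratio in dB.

Noise floor: N = −174 + 10 log₁₀(B) + NF
10 log₁₀(2.46×10⁷) = 73.91 dB
N = −174 + 73.91 + 8.19 = −91.90 dBm
SNR = P_sig − N = −79.3 − (−91.90) = 12.60 dB → 12.6 dB

12.6 dB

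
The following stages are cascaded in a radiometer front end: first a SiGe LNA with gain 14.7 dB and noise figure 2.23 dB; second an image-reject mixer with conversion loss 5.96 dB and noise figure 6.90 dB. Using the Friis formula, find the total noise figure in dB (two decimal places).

2.56 dB

Convert to linear (a loss of L dB is a gain of −L dB): F_i = 10^(NF_i/10), G_i = 10^(G_i,dB/10)
  Stage 1: F_1 = 10^(2.23/10) = 1.671, G_1 = 10^(14.7/10) = 29.51
  Stage 2: F_2 = 10^(6.90/10) = 4.898, G_2 = 10^(−5.96/10) = 0.2535
Friis cascade:
  F = 1.671 + (4.898 − 1)/29.51 = 1.803
NF = 10 log₁₀(1.803) = 2.56 dB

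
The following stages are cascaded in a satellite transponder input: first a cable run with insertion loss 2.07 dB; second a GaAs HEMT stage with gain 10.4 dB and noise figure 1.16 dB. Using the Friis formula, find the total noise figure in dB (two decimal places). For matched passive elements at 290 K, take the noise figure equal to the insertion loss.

3.23 dB

Convert to linear (a loss of L dB is a gain of −L dB): F_i = 10^(NF_i/10), G_i = 10^(G_i,dB/10)
  Stage 1: F_1 = 10^(2.07/10) = 1.611, G_1 = 10^(−2.07/10) = 0.6209
  Stage 2: F_2 = 10^(1.16/10) = 1.306, G_2 = 10^(10.4/10) = 10.96
Friis cascade:
  F = 1.611 + (1.306 − 1)/0.6209 = 2.104
NF = 10 log₁₀(2.104) = 3.23 dB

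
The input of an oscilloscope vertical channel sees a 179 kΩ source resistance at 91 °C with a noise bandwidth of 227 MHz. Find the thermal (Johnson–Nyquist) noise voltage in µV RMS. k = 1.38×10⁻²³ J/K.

T = 91 °C + 273.15 = 364.15 K
V_n = √(4kTRB)
4kTRB = 4 × 1.38×10⁻²³ × 364.15 × 1.79×10⁵ × 2.27×10⁸ = 8.17×10⁻⁷ V²
V_n = √(8.17×10⁻⁷) = 9.04×10⁻⁴ V = 904 µV

904 µV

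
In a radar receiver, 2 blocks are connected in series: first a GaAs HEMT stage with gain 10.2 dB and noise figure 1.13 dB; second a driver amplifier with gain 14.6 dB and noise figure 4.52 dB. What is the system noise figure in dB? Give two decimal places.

1.68 dB

Convert to linear (a loss of L dB is a gain of −L dB): F_i = 10^(NF_i/10), G_i = 10^(G_i,dB/10)
  Stage 1: F_1 = 10^(1.13/10) = 1.297, G_1 = 10^(10.2/10) = 10.47
  Stage 2: F_2 = 10^(4.52/10) = 2.831, G_2 = 10^(14.6/10) = 28.84
Friis cascade:
  F = 1.297 + (2.831 − 1)/10.47 = 1.472
NF = 10 log₁₀(1.472) = 1.68 dB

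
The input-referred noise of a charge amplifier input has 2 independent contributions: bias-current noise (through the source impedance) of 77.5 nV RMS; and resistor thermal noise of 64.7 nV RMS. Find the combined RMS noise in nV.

101 nV

Uncorrelated sources add in power (mean-square): V_tot = √(ΣV_i²)
V_tot = √[(7.75×10⁻⁸)² + (6.47×10⁻⁸)²] = 1.01×10⁻⁷ V = 101 nV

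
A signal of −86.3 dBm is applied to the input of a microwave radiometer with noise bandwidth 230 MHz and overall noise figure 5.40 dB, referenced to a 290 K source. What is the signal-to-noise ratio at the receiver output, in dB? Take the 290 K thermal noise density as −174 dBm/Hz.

−1.3 dB

Noise floor: N = −174 + 10 log₁₀(B) + NF
10 log₁₀(2.30×10⁸) = 83.62 dB
N = −174 + 83.62 + 5.40 = −84.98 dBm
SNR = P_sig − N = −86.3 − (−84.98) = −1.32 dB → −1.3 dB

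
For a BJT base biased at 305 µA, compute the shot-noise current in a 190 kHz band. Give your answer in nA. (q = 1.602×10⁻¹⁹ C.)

4.31 nA

I_n = √(2qI·B)
2qI·B = 2 × 1.602×10⁻¹⁹ × 3.05×10⁻⁴ × 1.90×10⁵ = 1.86×10⁻¹⁷ A²
I_n = √(1.86×10⁻¹⁷) = 4.31×10⁻⁹ A = 4.31 nA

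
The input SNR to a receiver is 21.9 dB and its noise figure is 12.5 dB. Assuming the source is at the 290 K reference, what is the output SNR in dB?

By definition F = SNR_in/SNR_out, so in dB: SNR_out = SNR_in − NF
SNR_out = 21.9 − 12.5 = 9.4 dB

9.4 dB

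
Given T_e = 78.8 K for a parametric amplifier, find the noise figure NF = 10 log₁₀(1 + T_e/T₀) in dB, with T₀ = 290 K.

1.04 dB

F = 1 + T_e/T₀ = 1 + 78.8/290 = 1.27172
NF = 10 log₁₀(1.27172) = 1.04 dB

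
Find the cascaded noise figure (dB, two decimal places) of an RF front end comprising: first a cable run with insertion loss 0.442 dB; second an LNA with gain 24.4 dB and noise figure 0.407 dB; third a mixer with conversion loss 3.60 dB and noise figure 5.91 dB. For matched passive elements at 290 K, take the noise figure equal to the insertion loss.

Convert to linear (a loss of L dB is a gain of −L dB): F_i = 10^(NF_i/10), G_i = 10^(G_i,dB/10)
  Stage 1: F_1 = 10^(0.442/10) = 1.107, G_1 = 10^(−0.442/10) = 0.9032
  Stage 2: F_2 = 10^(0.407/10) = 1.098, G_2 = 10^(24.4/10) = 275.4
  Stage 3: F_3 = 10^(5.91/10) = 3.899, G_3 = 10^(−3.60/10) = 0.4365
Friis cascade:
  F = 1.107 + (1.098 − 1)/0.9032 + (3.899 − 1)/248.8 = 1.228
NF = 10 log₁₀(1.228) = 0.89 dB

0.89 dB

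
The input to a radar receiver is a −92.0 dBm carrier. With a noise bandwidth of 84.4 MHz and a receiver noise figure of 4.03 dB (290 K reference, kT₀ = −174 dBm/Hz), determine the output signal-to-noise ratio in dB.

−1.3 dB

Noise floor: N = −174 + 10 log₁₀(B) + NF
10 log₁₀(8.44×10⁷) = 79.26 dB
N = −174 + 79.26 + 4.03 = −90.71 dBm
SNR = P_sig − N = −92.0 − (−90.71) = −1.29 dB → −1.3 dB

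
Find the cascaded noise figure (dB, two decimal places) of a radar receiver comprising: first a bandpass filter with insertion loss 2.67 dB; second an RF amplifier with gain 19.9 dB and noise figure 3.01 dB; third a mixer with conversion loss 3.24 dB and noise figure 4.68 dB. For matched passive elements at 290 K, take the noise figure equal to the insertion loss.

Convert to linear (a loss of L dB is a gain of −L dB): F_i = 10^(NF_i/10), G_i = 10^(G_i,dB/10)
  Stage 1: F_1 = 10^(2.67/10) = 1.849, G_1 = 10^(−2.67/10) = 0.5408
  Stage 2: F_2 = 10^(3.01/10) = 2.000, G_2 = 10^(19.9/10) = 97.72
  Stage 3: F_3 = 10^(4.68/10) = 2.938, G_3 = 10^(−3.24/10) = 0.4742
Friis cascade:
  F = 1.849 + (2.000 − 1)/0.5408 + (2.938 − 1)/52.84 = 3.735
NF = 10 log₁₀(3.735) = 5.72 dB

5.72 dB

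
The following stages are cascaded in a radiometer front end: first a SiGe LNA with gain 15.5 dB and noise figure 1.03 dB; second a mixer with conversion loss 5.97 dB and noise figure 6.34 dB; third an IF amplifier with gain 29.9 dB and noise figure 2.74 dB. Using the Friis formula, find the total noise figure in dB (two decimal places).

1.64 dB

Convert to linear (a loss of L dB is a gain of −L dB): F_i = 10^(NF_i/10), G_i = 10^(G_i,dB/10)
  Stage 1: F_1 = 10^(1.03/10) = 1.268, G_1 = 10^(15.5/10) = 35.48
  Stage 2: F_2 = 10^(6.34/10) = 4.305, G_2 = 10^(−5.97/10) = 0.2529
  Stage 3: F_3 = 10^(2.74/10) = 1.879, G_3 = 10^(29.9/10) = 977.2
Friis cascade:
  F = 1.268 + (4.305 − 1)/35.48 + (1.879 − 1)/8.974 = 1.459
NF = 10 log₁₀(1.459) = 1.64 dB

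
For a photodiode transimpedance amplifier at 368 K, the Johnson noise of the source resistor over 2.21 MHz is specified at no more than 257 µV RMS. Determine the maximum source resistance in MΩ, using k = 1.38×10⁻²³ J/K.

1.47 MΩ

Johnson–Nyquist: V_n = √(4kTRB) ⇒ R = V_n² / (4kTB)
4kTB = 4 × 1.38×10⁻²³ × 368 × 2.21×10⁶ = 4.49×10⁻¹⁴
R = (2.57×10⁻⁴)² / 4.49×10⁻¹⁴ = 1.47×10⁶ Ω = 1.47 MΩ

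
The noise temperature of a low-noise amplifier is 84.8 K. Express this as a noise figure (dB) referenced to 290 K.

1.11 dB

F = 1 + T_e/T₀ = 1 + 84.8/290 = 1.29241
NF = 10 log₁₀(1.29241) = 1.11 dB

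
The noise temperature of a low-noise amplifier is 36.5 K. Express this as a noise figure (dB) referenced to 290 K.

0.515 dB

F = 1 + T_e/T₀ = 1 + 36.5/290 = 1.12586
NF = 10 log₁₀(1.12586) = 0.515 dB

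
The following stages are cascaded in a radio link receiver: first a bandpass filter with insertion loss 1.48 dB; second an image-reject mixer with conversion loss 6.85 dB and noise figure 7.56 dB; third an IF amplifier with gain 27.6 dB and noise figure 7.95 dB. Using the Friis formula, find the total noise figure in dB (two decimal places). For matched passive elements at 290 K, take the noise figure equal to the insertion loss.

Convert to linear (a loss of L dB is a gain of −L dB): F_i = 10^(NF_i/10), G_i = 10^(G_i,dB/10)
  Stage 1: F_1 = 10^(1.48/10) = 1.406, G_1 = 10^(−1.48/10) = 0.7112
  Stage 2: F_2 = 10^(7.56/10) = 5.702, G_2 = 10^(−6.85/10) = 0.2065
  Stage 3: F_3 = 10^(7.95/10) = 6.237, G_3 = 10^(27.6/10) = 575.4
Friis cascade:
  F = 1.406 + (5.702 − 1)/0.7112 + (6.237 − 1)/0.1469 = 43.67
NF = 10 log₁₀(43.67) = 16.40 dB

16.40 dB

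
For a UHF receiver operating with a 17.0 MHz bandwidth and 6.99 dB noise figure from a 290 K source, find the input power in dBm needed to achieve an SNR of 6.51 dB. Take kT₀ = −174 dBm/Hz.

Sensitivity = −174 + 10 log₁₀(B) + NF + SNR_min
= −174 + 72.3 + 6.99 + 6.51
= −88.20 dBm → −88.2 dBm

−88.2 dBm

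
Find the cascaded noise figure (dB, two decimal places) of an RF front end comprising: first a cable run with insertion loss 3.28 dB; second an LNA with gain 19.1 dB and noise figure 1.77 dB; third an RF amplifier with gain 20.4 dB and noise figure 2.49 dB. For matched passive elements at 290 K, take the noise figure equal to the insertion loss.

Convert to linear (a loss of L dB is a gain of −L dB): F_i = 10^(NF_i/10), G_i = 10^(G_i,dB/10)
  Stage 1: F_1 = 10^(3.28/10) = 2.128, G_1 = 10^(−3.28/10) = 0.4699
  Stage 2: F_2 = 10^(1.77/10) = 1.503, G_2 = 10^(19.1/10) = 81.28
  Stage 3: F_3 = 10^(2.49/10) = 1.774, G_3 = 10^(20.4/10) = 109.6
Friis cascade:
  F = 2.128 + (1.503 − 1)/0.4699 + (1.774 − 1)/38.19 = 3.219
NF = 10 log₁₀(3.219) = 5.08 dB

5.08 dB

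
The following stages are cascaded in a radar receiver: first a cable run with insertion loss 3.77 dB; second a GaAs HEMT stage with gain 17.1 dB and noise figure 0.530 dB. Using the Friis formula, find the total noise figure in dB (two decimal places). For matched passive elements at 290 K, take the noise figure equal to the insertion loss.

4.30 dB

Convert to linear (a loss of L dB is a gain of −L dB): F_i = 10^(NF_i/10), G_i = 10^(G_i,dB/10)
  Stage 1: F_1 = 10^(3.77/10) = 2.382, G_1 = 10^(−3.77/10) = 0.4198
  Stage 2: F_2 = 10^(0.530/10) = 1.130, G_2 = 10^(17.1/10) = 51.29
Friis cascade:
  F = 2.382 + (1.130 − 1)/0.4198 = 2.692
NF = 10 log₁₀(2.692) = 4.30 dB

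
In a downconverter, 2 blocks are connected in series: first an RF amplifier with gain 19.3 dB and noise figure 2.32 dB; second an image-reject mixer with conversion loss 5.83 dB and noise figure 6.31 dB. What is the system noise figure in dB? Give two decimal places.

Convert to linear (a loss of L dB is a gain of −L dB): F_i = 10^(NF_i/10), G_i = 10^(G_i,dB/10)
  Stage 1: F_1 = 10^(2.32/10) = 1.706, G_1 = 10^(19.3/10) = 85.11
  Stage 2: F_2 = 10^(6.31/10) = 4.276, G_2 = 10^(−5.83/10) = 0.2612
Friis cascade:
  F = 1.706 + (4.276 − 1)/85.11 = 1.745
NF = 10 log₁₀(1.745) = 2.42 dB

2.42 dB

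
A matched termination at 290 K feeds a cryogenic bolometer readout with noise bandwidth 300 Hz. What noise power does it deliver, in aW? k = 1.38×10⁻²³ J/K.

P_n = kTB = 1.38×10⁻²³ × 290 × 3.00×10² = 1.20×10⁻¹⁸ W = 1.20 aW

1.20 aW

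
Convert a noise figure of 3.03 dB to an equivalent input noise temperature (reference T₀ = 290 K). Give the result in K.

293 K

F = 10^(3.03/10) = 2.00909
T_e = (F − 1)·T₀ = (2.00909 − 1) × 290 = 293 K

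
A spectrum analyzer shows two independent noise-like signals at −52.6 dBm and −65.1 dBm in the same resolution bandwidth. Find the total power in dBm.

Convert to linear, add, convert back:
P₁ = 5.50×10⁻⁹ W, P₂ = 3.09×10⁻¹⁰ W
P_tot = 5.80×10⁻⁹ W → 10 log₁₀(P_tot / 10⁻³) = −52.4 dBm

−52.4 dBm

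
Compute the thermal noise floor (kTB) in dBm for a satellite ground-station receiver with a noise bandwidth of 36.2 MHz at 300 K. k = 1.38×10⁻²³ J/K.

−98.2 dBm

P_n = kTB = 1.38×10⁻²³ × 300 × 3.62×10⁷ = 1.50×10⁻¹³ W
In dBm: 10 log₁₀(1.50×10⁻¹³ / 10⁻³) = −98.2 dBm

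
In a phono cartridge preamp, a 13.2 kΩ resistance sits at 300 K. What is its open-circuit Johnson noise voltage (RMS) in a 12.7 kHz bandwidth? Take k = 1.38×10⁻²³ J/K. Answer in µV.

V_n = √(4kTRB)
4kTRB = 4 × 1.38×10⁻²³ × 300 × 1.32×10⁴ × 1.27×10⁴ = 2.78×10⁻¹² V²
V_n = √(2.78×10⁻¹²) = 1.67×10⁻⁶ V = 1.67 µV

1.67 µV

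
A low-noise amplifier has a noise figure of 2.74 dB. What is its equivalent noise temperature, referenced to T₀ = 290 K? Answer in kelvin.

F = 10^(2.74/10) = 1.87932
T_e = (F − 1)·T₀ = (1.87932 − 1) × 290 = 255 K

255 K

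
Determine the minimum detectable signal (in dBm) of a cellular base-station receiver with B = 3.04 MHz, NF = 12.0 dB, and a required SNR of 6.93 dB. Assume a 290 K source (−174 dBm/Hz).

Sensitivity = −174 + 10 log₁₀(B) + NF + SNR_min
= −174 + 64.83 + 12.0 + 6.93
= −90.24 dBm → −90.2 dBm

−90.2 dBm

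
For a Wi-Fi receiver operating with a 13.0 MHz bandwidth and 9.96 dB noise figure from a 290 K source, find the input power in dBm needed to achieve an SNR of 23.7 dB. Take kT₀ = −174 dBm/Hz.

−69.2 dBm

Sensitivity = −174 + 10 log₁₀(B) + NF + SNR_min
= −174 + 71.14 + 9.96 + 23.7
= −69.20 dBm → −69.2 dBm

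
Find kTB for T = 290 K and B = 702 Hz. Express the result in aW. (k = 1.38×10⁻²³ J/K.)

P_n = kTB = 1.38×10⁻²³ × 290 × 7.02×10² = 2.81×10⁻¹⁸ W = 2.81 aW

2.81 aW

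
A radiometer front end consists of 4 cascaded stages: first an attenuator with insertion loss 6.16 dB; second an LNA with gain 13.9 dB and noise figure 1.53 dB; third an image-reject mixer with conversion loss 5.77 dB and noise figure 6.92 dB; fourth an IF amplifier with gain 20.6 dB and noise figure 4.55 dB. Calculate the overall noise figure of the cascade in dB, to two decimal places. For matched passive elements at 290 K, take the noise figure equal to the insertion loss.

Convert to linear (a loss of L dB is a gain of −L dB): F_i = 10^(NF_i/10), G_i = 10^(G_i,dB/10)
  Stage 1: F_1 = 10^(6.16/10) = 4.130, G_1 = 10^(−6.16/10) = 0.2421
  Stage 2: F_2 = 10^(1.53/10) = 1.422, G_2 = 10^(13.9/10) = 24.55
  Stage 3: F_3 = 10^(6.92/10) = 4.920, G_3 = 10^(−5.77/10) = 0.2649
  Stage 4: F_4 = 10^(4.55/10) = 2.851, G_4 = 10^(20.6/10) = 114.8
Friis cascade:
  F = 4.130 + (1.422 − 1)/0.2421 + (4.920 − 1)/5.943 + (2.851 − 1)/1.574 = 7.711
NF = 10 log₁₀(7.711) = 8.87 dB

8.87 dB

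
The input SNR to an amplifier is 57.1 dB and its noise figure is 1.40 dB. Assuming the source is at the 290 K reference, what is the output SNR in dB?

By definition F = SNR_in/SNR_out, so in dB: SNR_out = SNR_in − NF
SNR_out = 57.1 − 1.40 = 55.70 dB

55.70 dB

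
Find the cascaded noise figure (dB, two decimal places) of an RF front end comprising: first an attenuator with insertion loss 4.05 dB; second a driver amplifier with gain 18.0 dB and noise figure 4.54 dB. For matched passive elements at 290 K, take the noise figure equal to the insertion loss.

Convert to linear (a loss of L dB is a gain of −L dB): F_i = 10^(NF_i/10), G_i = 10^(G_i,dB/10)
  Stage 1: F_1 = 10^(4.05/10) = 2.541, G_1 = 10^(−4.05/10) = 0.3936
  Stage 2: F_2 = 10^(4.54/10) = 2.844, G_2 = 10^(18.0/10) = 63.10
Friis cascade:
  F = 2.541 + (2.844 − 1)/0.3936 = 7.228
NF = 10 log₁₀(7.228) = 8.59 dB

8.59 dB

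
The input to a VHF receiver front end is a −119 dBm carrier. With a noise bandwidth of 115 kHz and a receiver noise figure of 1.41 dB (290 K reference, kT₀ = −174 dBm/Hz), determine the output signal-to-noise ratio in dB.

Noise floor: N = −174 + 10 log₁₀(B) + NF
10 log₁₀(1.15×10⁵) = 50.61 dB
N = −174 + 50.61 + 1.41 = −121.98 dBm
SNR = P_sig − N = −119 − (−121.98) = 2.98 dB → 3.0 dB

3.0 dB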